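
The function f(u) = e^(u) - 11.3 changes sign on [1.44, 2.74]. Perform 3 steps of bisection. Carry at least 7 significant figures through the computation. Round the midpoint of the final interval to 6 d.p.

f(1.440000) = -7.079304, f(2.740000) = 4.186985 (opposite signs)
step 1: m = 2.090000, f(m) = -3.215085 < 0 → root in [2.090000, 2.740000]
step 2: m = 2.415000, f(m) = -0.110230 < 0 → root in [2.415000, 2.740000]
step 3: m = 2.577500, f(m) = 1.864187 > 0 → root in [2.415000, 2.577500]
Midpoint of [2.415000, 2.577500] = 2.496250

2.496250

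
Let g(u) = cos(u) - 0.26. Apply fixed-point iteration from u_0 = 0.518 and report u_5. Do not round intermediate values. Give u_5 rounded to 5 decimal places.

0.58052

u_1 = g(0.518000) = 0.608811
u_2 = g(0.608811) = 0.560328
u_3 = g(0.560328) = 0.587081
u_4 = g(0.587081) = 0.572561
u_5 = g(0.572561) = 0.580516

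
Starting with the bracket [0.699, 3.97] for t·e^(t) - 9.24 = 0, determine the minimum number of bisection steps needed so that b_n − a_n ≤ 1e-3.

Initial width b − a = 3.97 − 0.699 = 3.271000.
After n steps the width is (b−a)/2^n; need (b−a)/2^n ≤ 1e-3.
So n ≥ log₂(3.271000/1e-3) = log₂(3271.0000) ≈ 11.6755.
Hence n = 12.

12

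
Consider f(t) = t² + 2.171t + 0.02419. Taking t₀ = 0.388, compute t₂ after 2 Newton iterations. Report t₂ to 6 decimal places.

f'(t) = 2t + 2.171
t_0 = 0.388000: f = 1.017082, f' = 2.947000 → t_1 = 0.388000 - (1.017082)/(2.947000) = 0.042875
t_1 = 0.042875: f = 0.119111, f' = 2.256751 → t_2 = 0.042875 - (0.119111)/(2.256751) = -0.009904

-0.009904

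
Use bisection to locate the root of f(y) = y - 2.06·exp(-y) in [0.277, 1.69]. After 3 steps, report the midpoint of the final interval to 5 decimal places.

f(0.277000) = -1.284592, f(1.690000) = 1.309890 (opposite signs)
step 1: m = 0.983500, f(m) = 0.213060 > 0 → root in [0.277000, 0.983500]
step 2: m = 0.630250, f(m) = -0.466615 < 0 → root in [0.630250, 0.983500]
step 3: m = 0.806875, f(m) = -0.112401 < 0 → root in [0.806875, 0.983500]
Midpoint of [0.806875, 0.983500] = 0.895188

0.89519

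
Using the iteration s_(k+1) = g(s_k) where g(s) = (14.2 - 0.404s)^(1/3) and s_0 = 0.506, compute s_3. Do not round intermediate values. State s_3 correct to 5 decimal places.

s_1 = g(0.506000) = 2.409888
s_2 = g(2.409888) = 2.364906
s_3 = g(2.364906) = 2.365989

2.36599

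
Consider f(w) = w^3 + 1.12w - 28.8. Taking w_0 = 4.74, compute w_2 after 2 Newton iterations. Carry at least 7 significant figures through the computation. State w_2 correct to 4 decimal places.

3.0325

f'(w) = 3w^2 + 1.12
w_0 = 4.740000: f = 83.005224, f' = 68.522800 → w_1 = 4.740000 - (83.005224)/(68.522800) = 3.528648
w_1 = 3.528648: f = 19.088545, f' = 38.474072 → w_2 = 3.528648 - (19.088545)/(38.474072) = 3.032508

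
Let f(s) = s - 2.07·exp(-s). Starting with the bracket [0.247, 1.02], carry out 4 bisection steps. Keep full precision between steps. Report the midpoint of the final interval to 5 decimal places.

0.85091

f(0.247000) = -1.369961, f(1.020000) = 0.273568 (opposite signs)
step 1: m = 0.633500, f(m) = -0.465113 < 0 → root in [0.633500, 1.020000]
step 2: m = 0.826750, f(m) = -0.078810 < 0 → root in [0.826750, 1.020000]
step 3: m = 0.923375, f(m) = 0.101220 > 0 → root in [0.826750, 0.923375]
step 4: m = 0.875063, f(m) = 0.012212 > 0 → root in [0.826750, 0.875063]
Midpoint of [0.826750, 0.875063] = 0.850906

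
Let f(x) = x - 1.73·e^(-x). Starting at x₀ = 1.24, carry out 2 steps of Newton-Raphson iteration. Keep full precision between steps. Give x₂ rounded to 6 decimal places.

0.786930

f'(x) = 1 + 1.73·e^(-x)
x_0 = 1.240000: f = 0.739365, f' = 1.500635 → x_1 = 1.240000 - (0.739365)/(1.500635) = 0.747298
x_1 = 0.747298: f = -0.072107, f' = 1.819405 → x_2 = 0.747298 - (-0.072107)/(1.819405) = 0.786930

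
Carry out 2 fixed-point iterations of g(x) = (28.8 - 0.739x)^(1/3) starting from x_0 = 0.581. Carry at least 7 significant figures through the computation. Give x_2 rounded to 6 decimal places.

2.983094

x_1 = g(0.581000) = 3.049929
x_2 = g(3.049929) = 2.983094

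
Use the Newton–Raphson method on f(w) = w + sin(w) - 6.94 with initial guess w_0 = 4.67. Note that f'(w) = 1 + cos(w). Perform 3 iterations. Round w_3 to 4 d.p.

w_0 = 4.670000: f = -3.269102, f' = 0.957624 → w_1 = 4.670000 - (-3.269102)/(0.957624) = 8.083764
w_1 = 8.083764: f = 2.117480, f' = 0.772234 → w_2 = 8.083764 - (2.117480)/(0.772234) = 5.341745
w_2 = 5.341745: f = -2.406661, f' = 1.588625 → w_3 = 5.341745 - (-2.406661)/(1.588625) = 6.856679

6.8567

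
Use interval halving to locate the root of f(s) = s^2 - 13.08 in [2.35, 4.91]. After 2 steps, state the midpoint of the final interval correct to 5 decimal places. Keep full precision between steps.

f(2.350000) = -7.557500, f(4.910000) = 11.028100 (opposite signs)
step 1: m = 3.630000, f(m) = 0.096900 > 0 → root in [2.350000, 3.630000]
step 2: m = 2.990000, f(m) = -4.139900 < 0 → root in [2.990000, 3.630000]
Midpoint of [2.990000, 3.630000] = 3.310000

3.31000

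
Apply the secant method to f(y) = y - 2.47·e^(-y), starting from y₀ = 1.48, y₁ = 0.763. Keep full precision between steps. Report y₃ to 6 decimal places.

0.953796

Secant update: y_(k+1) = y_k − f(y_k)·(y_k − y_(k-1))/(f(y_k) − f(y_(k-1))).
f(y_0) = 0.917735, f(y_1) = -0.388676
y_2 = 0.763000 - (-0.388676)·(0.763000 - 1.480000)/(-0.388676 - (0.917735)) = 0.976318; f(y_2) = 0.045880
y_3 = 0.976318 - (0.045880)·(0.976318 - 0.763000)/(0.045880 - (-0.388676)) = 0.953796; f(y_3) = 0.002165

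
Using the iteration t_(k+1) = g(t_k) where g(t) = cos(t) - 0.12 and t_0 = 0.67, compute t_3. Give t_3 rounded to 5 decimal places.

t_1 = g(0.670000) = 0.663822
t_2 = g(0.663822) = 0.667643
t_3 = g(0.667643) = 0.665283

0.66528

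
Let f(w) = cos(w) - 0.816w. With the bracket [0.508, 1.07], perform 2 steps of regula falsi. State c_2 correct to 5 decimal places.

0.82764

f(0.508000) = 0.459191, f(1.070000) = -0.392996
step 1: c = 0.810827, f(c) = 0.027264 > 0 → new bracket [0.810827, 1.070000]
step 2: c = 0.827641, f(c) = 0.001260 > 0 → new bracket [0.827641, 1.070000]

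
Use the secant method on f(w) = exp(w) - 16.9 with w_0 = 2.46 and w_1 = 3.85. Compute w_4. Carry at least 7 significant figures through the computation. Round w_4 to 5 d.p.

f(w_0) = -5.195188, f(w_1) = 30.093063
w_2 = 3.850000 - (30.093063)·(3.850000 - 2.460000)/(30.093063 - (-5.195188)) = 2.664638; f(w_2) = -2.537253
w_3 = 2.664638 - (-2.537253)·(2.664638 - 3.850000)/(-2.537253 - (30.093063)) = 2.756809; f(w_3) = -1.150499
w_4 = 2.756809 - (-1.150499)·(2.756809 - 2.664638)/(-1.150499 - (-2.537253)) = 2.833277; f(w_4) = 0.101079

2.83328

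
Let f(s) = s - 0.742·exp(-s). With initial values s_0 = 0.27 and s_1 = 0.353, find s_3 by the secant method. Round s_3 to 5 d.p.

f(s_0) = -0.296428, f(s_1) = -0.168312
s_2 = 0.353000 - (-0.168312)·(0.353000 - 0.270000)/(-0.168312 - (-0.296428)) = 0.462042; f(s_2) = -0.005415
s_3 = 0.462042 - (-0.005415)·(0.462042 - 0.353000)/(-0.005415 - (-0.168312)) = 0.465667; f(s_3) = -0.000099

0.46567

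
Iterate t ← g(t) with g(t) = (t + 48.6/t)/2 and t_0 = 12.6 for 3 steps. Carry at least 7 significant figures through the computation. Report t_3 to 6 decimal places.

t_1 = g(12.600000) = 8.228571
t_2 = g(8.228571) = 7.067411
t_3 = g(7.067411) = 6.972023

6.972023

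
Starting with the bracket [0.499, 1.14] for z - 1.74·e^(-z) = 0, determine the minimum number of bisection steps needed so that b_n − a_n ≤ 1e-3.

Initial width b − a = 1.14 − 0.499 = 0.641000.
After n steps the width is (b−a)/2^n; need (b−a)/2^n ≤ 1e-3.
So n ≥ log₂(0.641000/1e-3) = log₂(641.0000) ≈ 9.3242.
Hence n = 10.

10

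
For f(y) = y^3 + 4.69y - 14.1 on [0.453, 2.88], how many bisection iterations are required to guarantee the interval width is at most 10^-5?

18

Initial width b − a = 2.88 − 0.453 = 2.427000.
After n steps the width is (b−a)/2^n; need (b−a)/2^n ≤ 10^-5.
So n ≥ log₂(2.427000/10^-5) = log₂(242700.0000) ≈ 17.8888.
Hence n = 18.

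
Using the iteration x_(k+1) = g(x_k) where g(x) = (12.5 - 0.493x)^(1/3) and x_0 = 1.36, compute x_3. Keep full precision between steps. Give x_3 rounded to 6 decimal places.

x_1 = g(1.360000) = 2.278535
x_2 = g(2.278535) = 2.249082
x_3 = g(2.249082) = 2.250038

2.250038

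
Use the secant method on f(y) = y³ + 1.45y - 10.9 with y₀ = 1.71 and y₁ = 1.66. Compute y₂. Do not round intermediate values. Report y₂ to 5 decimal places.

Secant update: y_(k+1) = y_k − f(y_k)·(y_k − y_(k-1))/(f(y_k) − f(y_(k-1))).
f(y_0) = -3.420289, f(y_1) = -3.918704
y_2 = 1.660000 - (-3.918704)·(1.660000 - 1.710000)/(-3.918704 - (-3.420289)) = 2.053117; f(y_2) = 0.731496

2.05312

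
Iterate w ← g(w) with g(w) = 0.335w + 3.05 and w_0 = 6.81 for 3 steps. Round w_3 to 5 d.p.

w_1 = g(6.810000) = 5.331350
w_2 = g(5.331350) = 4.836002
w_3 = g(4.836002) = 4.670061

4.67006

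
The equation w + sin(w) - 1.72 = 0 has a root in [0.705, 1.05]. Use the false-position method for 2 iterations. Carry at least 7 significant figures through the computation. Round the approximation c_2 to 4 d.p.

0.9231

f(0.705000) = -0.366966, f(1.050000) = 0.197423
step 1: c = 0.929319, f(c) = 0.010532 > 0 → new bracket [0.705000, 0.929319]
step 2: c = 0.923061, f(c) = 0.000513 > 0 → new bracket [0.705000, 0.923061]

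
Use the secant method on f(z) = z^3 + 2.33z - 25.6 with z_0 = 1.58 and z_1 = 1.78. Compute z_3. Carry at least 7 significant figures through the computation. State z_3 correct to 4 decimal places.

f(z_0) = -17.974288, f(z_1) = -15.812848
z_2 = 1.780000 - (-15.812848)·(1.780000 - 1.580000)/(-15.812848 - (-17.974288)) = 3.243177; f(z_2) = 16.068982
z_3 = 3.243177 - (16.068982)·(3.243177 - 1.780000)/(16.068982 - (-15.812848)) = 2.505711; f(z_3) = -4.029365

2.5057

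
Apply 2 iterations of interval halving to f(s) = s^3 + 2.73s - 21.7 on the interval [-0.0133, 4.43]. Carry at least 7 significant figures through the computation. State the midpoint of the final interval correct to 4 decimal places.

2.7638

f(-0.013300) = -21.736311, f(4.430000) = 77.332207 (opposite signs)
step 1: m = 2.208350, f(m) = -4.901502 < 0 → root in [2.208350, 4.430000]
step 2: m = 3.319175, f(m) = 23.928442 > 0 → root in [2.208350, 3.319175]
Midpoint of [2.208350, 3.319175] = 2.763762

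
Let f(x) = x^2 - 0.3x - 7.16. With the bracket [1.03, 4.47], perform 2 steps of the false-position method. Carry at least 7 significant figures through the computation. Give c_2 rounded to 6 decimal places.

f(1.030000) = -6.408100, f(4.470000) = 11.479900
step 1: c = 2.262327, f(c) = -2.720575 < 0 → new bracket [2.262327, 4.470000]
step 2: c = 2.685280, f(c) = -0.754853 < 0 → new bracket [2.685280, 4.470000]

2.685280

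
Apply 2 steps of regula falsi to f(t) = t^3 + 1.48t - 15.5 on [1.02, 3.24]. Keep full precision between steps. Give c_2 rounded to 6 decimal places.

2.137080

f(1.020000) = -12.929192, f(3.240000) = 23.307424
step 1: c = 1.812094, f(c) = -6.867756 < 0 → new bracket [1.812094, 3.240000]
step 2: c = 2.137080, f(c) = -2.576841 < 0 → new bracket [2.137080, 3.240000]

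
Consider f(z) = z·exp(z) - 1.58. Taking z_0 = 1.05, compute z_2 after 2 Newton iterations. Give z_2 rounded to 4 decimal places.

f'(z) = (z + 1)·exp(z)
z_0 = 1.050000: f = 1.420534, f' = 5.858185 → z_1 = 1.050000 - (1.420534)/(5.858185) = 0.807513
z_1 = 0.807513: f = 0.230706, f' = 4.053030 → z_2 = 0.807513 - (0.230706)/(4.053030) = 0.750591

0.7506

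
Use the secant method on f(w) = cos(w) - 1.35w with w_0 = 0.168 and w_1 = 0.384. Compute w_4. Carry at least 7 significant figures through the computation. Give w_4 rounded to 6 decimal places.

f(w_0) = 0.759121, f(w_1) = 0.408774
w_2 = 0.384000 - (0.408774)·(0.384000 - 0.168000)/(0.408774 - (0.759121)) = 0.636021; f(w_2) = -0.054163
w_3 = 0.636021 - (-0.054163)·(0.636021 - 0.384000)/(-0.054163 - (0.408774)) = 0.606535; f(w_3) = 0.002806
w_4 = 0.606535 - (0.002806)·(0.606535 - 0.636021)/(0.002806 - (-0.054163)) = 0.607987; f(w_4) = 0.000017

0.607987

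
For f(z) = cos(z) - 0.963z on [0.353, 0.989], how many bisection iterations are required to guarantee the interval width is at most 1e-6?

20

Initial width b − a = 0.989 − 0.353 = 0.636000.
After n steps the width is (b−a)/2^n; need (b−a)/2^n ≤ 1e-6.
So n ≥ log₂(0.636000/1e-6) = log₂(636000.0000) ≈ 19.2787.
Hence n = 20.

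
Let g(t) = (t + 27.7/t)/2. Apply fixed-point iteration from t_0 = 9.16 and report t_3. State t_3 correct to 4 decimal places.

t_1 = g(9.160000) = 6.092009
t_2 = g(6.092009) = 5.319475
t_3 = g(5.319475) = 5.263378

5.2634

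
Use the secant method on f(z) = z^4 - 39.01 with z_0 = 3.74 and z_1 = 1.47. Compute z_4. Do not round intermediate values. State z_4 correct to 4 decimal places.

f(z_0) = 156.642954, f(z_1) = -34.340511
z_2 = 1.470000 - (-34.340511)·(1.470000 - 3.740000)/(-34.340511 - (156.642954)) = 1.878166; f(z_2) = -26.566690
z_3 = 1.878166 - (-26.566690)·(1.878166 - 1.470000)/(-26.566690 - (-34.340511)) = 3.273055; f(z_3) = 75.756044
z_4 = 3.273055 - (75.756044)·(3.273055 - 1.878166)/(75.756044 - (-26.566690)) = 2.240330; f(z_4) = -13.818858

2.2403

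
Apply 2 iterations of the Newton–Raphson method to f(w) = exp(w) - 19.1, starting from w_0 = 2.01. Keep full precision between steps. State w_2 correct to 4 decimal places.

3.1074

f'(w) = exp(w)
w_0 = 2.010000: f = -11.636683, f' = 7.463317 → w_1 = 2.010000 - (-11.636683)/(7.463317) = 3.569184
w_1 = 3.569184: f = 16.387612, f' = 35.487612 → w_2 = 3.569184 - (16.387612)/(35.487612) = 3.107400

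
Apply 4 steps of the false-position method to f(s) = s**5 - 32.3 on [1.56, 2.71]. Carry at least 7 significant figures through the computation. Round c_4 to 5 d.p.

1.96820

f(1.560000) = -23.061042, f(2.710000) = 113.866031
step 1: c = 1.753681, f(c) = -15.713559 < 0 → new bracket [1.753681, 2.710000]
step 2: c = 1.869650, f(c) = -9.454462 < 0 → new bracket [1.869650, 2.710000]
step 3: c = 1.934076, f(c) = -5.237518 < 0 → new bracket [1.934076, 2.710000]
step 4: c = 1.968197, f(c) = -2.764616 < 0 → new bracket [1.968197, 2.710000]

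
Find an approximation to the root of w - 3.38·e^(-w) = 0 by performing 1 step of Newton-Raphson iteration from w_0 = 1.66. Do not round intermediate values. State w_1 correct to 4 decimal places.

Newton update: w ← w − f(w)/f'(w).
f'(w) = 1 + 3.38·e^(-w)
w_0 = 1.660000: f = 1.017330, f' = 1.642670 → w_1 = 1.660000 - (1.017330)/(1.642670) = 1.040685

1.0407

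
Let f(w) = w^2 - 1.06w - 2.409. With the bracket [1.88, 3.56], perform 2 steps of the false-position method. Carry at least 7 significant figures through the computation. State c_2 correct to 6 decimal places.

2.142143

f(1.880000) = -0.867400, f(3.560000) = 6.491000
step 1: c = 2.078037, f(c) = -0.293483 < 0 → new bracket [2.078037, 3.560000]
step 2: c = 2.142143, f(c) = -0.090894 < 0 → new bracket [2.142143, 3.560000]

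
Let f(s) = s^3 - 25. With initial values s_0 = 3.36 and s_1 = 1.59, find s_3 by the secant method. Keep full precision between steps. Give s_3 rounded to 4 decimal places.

Secant update: s_(k+1) = s_k − f(s_k)·(s_k − s_(k-1))/(f(s_k) − f(s_(k-1))).
f(s_0) = 12.933056, f(s_1) = -20.980321
s_2 = 1.590000 - (-20.980321)·(1.590000 - 3.360000)/(-20.980321 - (12.933056)) = 2.685001; f(s_2) = -5.643218
s_3 = 2.685001 - (-5.643218)·(2.685001 - 1.590000)/(-5.643218 - (-20.980321)) = 3.087901; f(s_3) = 4.443549

3.0879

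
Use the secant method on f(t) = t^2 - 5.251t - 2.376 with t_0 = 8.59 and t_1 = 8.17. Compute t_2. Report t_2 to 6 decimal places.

Secant update: t_(k+1) = t_k − f(t_k)·(t_k − t_(k-1))/(f(t_k) − f(t_(k-1))).
f(t_0) = 26.306010, f(t_1) = 21.472230
t_2 = 8.170000 - (21.472230)·(8.170000 - 8.590000)/(21.472230 - (26.306010)) = 6.304310; f(t_2) = 4.264390

6.304310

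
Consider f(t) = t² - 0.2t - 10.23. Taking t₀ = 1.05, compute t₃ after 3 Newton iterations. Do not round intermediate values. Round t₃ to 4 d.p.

Newton update: t ← t − f(t)/f'(t).
f'(t) = 2t - 0.2
t_0 = 1.050000: f = -9.337500, f' = 1.900000 → t_1 = 1.050000 - (-9.337500)/(1.900000) = 5.964474
t_1 = 5.964474: f = 24.152052, f' = 11.728947 → t_2 = 5.964474 - (24.152052)/(11.728947) = 3.905290
t_2 = 3.905290: f = 4.240236, f' = 7.610581 → t_3 = 3.905290 - (4.240236)/(7.610581) = 3.348140

3.3481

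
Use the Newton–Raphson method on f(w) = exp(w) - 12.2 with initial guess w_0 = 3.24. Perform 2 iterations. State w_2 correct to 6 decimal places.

2.523242

f'(w) = exp(w)
w_0 = 3.240000: f = 13.333722, f' = 25.533722 → w_1 = 3.240000 - (13.333722)/(25.533722) = 2.717800
w_1 = 2.717800: f = 2.946955, f' = 15.146955 → w_2 = 2.717800 - (2.946955)/(15.146955) = 2.523242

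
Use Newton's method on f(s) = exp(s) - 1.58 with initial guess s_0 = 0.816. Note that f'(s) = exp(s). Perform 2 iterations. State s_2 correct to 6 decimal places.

0.459033

s_0 = 0.816000: f = 0.681436, f' = 2.261436 → s_1 = 0.816000 - (0.681436)/(2.261436) = 0.514671
s_1 = 0.514671: f = 0.093088, f' = 1.673088 → s_2 = 0.514671 - (0.093088)/(1.673088) = 0.459033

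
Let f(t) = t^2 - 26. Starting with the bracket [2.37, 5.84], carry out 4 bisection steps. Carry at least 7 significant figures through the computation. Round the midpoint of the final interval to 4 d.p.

f(2.370000) = -20.383100, f(5.840000) = 8.105600 (opposite signs)
step 1: m = 4.105000, f(m) = -9.148975 < 0 → root in [4.105000, 5.840000]
step 2: m = 4.972500, f(m) = -1.274244 < 0 → root in [4.972500, 5.840000]
step 3: m = 5.406250, f(m) = 3.227539 > 0 → root in [4.972500, 5.406250]
step 4: m = 5.189375, f(m) = 0.929613 > 0 → root in [4.972500, 5.189375]
Midpoint of [4.972500, 5.189375] = 5.080938

5.0809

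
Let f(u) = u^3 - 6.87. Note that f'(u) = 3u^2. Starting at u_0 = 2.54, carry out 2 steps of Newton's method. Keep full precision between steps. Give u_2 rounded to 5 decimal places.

Newton update: u ← u − f(u)/f'(u).
u_0 = 2.540000: f = 9.517064, f' = 19.354800 → u_1 = 2.540000 - (9.517064)/(19.354800) = 2.048284
u_1 = 2.048284: f = 1.723509, f' = 12.586403 → u_2 = 2.048284 - (1.723509)/(12.586403) = 1.911350

1.91135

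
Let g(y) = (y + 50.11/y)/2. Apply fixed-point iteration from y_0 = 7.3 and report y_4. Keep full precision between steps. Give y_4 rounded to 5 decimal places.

7.07884

y_1 = g(7.300000) = 7.082192
y_2 = g(7.082192) = 7.078843
y_3 = g(7.078843) = 7.078842
y_4 = g(7.078842) = 7.078842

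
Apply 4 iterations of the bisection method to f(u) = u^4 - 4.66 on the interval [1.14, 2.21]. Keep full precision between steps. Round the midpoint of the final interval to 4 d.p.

1.4409

f(1.140000) = -2.971040, f(2.210000) = 19.194433 (opposite signs)
step 1: m = 1.675000, f(m) = 3.211532 > 0 → root in [1.140000, 1.675000]
step 2: m = 1.407500, f(m) = -0.735416 < 0 → root in [1.407500, 1.675000]
step 3: m = 1.541250, f(m) = 0.982770 > 0 → root in [1.407500, 1.541250]
step 4: m = 1.474375, f(m) = 0.065327 > 0 → root in [1.407500, 1.474375]
Midpoint of [1.407500, 1.474375] = 1.440937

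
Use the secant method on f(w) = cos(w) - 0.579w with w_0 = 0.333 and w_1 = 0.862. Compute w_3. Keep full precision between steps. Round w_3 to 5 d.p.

0.97207

f(w_0) = 0.752259, f(w_1) = 0.151822
w_2 = 0.862000 - (0.151822)·(0.862000 - 0.333000)/(0.151822 - (0.752259)) = 0.995760; f(w_2) = -0.032679
w_3 = 0.995760 - (-0.032679)·(0.995760 - 0.862000)/(-0.032679 - (0.151822)) = 0.972068; f(w_3) = 0.000765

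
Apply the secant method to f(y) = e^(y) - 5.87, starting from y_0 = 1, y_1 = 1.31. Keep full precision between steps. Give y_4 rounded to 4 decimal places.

f(y_0) = -3.151718, f(y_1) = -2.163826
y_2 = 1.310000 - (-2.163826)·(1.310000 - 1.000000)/(-2.163826 - (-3.151718)) = 1.989008; f(y_2) = 1.438278
y_3 = 1.989008 - (1.438278)·(1.989008 - 1.310000)/(1.438278 - (-2.163826)) = 1.717888; f(y_3) = -0.297254
y_4 = 1.717888 - (-0.297254)·(1.717888 - 1.989008)/(-0.297254 - (1.438278)) = 1.764324; f(y_4) = -0.032375

1.7643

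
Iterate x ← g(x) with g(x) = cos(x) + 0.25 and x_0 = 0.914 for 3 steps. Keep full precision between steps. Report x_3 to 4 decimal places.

0.8700

x_1 = g(0.914000) = 0.860583
x_2 = g(0.860583) = 0.901996
x_3 = g(0.901996) = 0.870045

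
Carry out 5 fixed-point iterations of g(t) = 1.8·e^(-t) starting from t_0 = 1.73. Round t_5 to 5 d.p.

0.59525

t_1 = g(1.730000) = 0.319112
t_2 = g(0.319112) = 1.308230
t_3 = g(1.308230) = 0.486537
t_4 = g(0.486537) = 1.106553
t_5 = g(1.106553) = 0.595254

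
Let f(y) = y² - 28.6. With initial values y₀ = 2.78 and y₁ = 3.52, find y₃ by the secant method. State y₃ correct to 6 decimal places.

f(y_0) = -20.871600, f(y_1) = -16.209600
y_2 = 3.520000 - (-16.209600)·(3.520000 - 2.780000)/(-16.209600 - (-20.871600)) = 6.092952; f(y_2) = 8.524069
y_3 = 6.092952 - (8.524069)·(6.092952 - 3.520000)/(8.524069 - (-16.209600)) = 5.206225; f(y_3) = -1.495222

5.206225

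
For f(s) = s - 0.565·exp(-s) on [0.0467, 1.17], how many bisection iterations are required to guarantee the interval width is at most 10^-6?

21

Initial width b − a = 1.17 − 0.0467 = 1.123300.
After n steps the width is (b−a)/2^n; need (b−a)/2^n ≤ 10^-6.
So n ≥ log₂(1.123300/10^-6) = log₂(1123300.0000) ≈ 20.0993.
Hence n = 21.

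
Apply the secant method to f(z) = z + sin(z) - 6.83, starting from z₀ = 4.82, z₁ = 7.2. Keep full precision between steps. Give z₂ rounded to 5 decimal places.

Secant update: z_(k+1) = z_k − f(z_k)·(z_k − z_(k-1))/(f(z_k) − f(z_(k-1))).
f(z_0) = -3.004216, f(z_1) = 1.163668
z_2 = 7.200000 - (1.163668)·(7.200000 - 4.820000)/(1.163668 - (-3.004216)) = 6.535507; f(z_2) = -0.044840

6.53551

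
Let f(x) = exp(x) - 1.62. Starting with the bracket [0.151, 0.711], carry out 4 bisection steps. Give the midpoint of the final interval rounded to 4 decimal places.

f(0.151000) = -0.457003, f(0.711000) = 0.416026 (opposite signs)
step 1: m = 0.431000, f(m) = -0.081204 < 0 → root in [0.431000, 0.711000]
step 2: m = 0.571000, f(m) = 0.150036 > 0 → root in [0.431000, 0.571000]
step 3: m = 0.501000, f(m) = 0.030371 > 0 → root in [0.431000, 0.501000]
step 4: m = 0.466000, f(m) = -0.026393 < 0 → root in [0.466000, 0.501000]
Midpoint of [0.466000, 0.501000] = 0.483500

0.4835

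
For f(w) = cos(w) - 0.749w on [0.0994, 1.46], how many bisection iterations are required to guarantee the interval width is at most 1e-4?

14

Initial width b − a = 1.46 − 0.0994 = 1.360600.
After n steps the width is (b−a)/2^n; need (b−a)/2^n ≤ 1e-4.
So n ≥ log₂(1.360600/1e-4) = log₂(13606.0000) ≈ 13.7320.
Hence n = 14.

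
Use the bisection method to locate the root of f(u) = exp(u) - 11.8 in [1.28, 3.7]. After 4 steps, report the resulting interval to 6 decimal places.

f(1.280000) = -8.203360, f(3.700000) = 28.647304 (opposite signs)
step 1: m = 2.490000, f(m) = 0.261276 > 0 → root in [1.280000, 2.490000]
step 2: m = 1.885000, f(m) = -5.213646 < 0 → root in [1.885000, 2.490000]
step 3: m = 2.187500, f(m) = -2.887097 < 0 → root in [2.187500, 2.490000]
step 4: m = 2.338750, f(m) = -1.431732 < 0 → root in [2.338750, 2.490000]

[2.338750, 2.490000]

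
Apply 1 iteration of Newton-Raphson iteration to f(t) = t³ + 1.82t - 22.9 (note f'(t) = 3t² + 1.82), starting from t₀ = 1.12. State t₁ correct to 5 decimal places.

4.60486

Newton update: t ← t − f(t)/f'(t).
t_0 = 1.120000: f = -19.456672, f' = 5.583200 → t_1 = 1.120000 - (-19.456672)/(5.583200) = 4.604860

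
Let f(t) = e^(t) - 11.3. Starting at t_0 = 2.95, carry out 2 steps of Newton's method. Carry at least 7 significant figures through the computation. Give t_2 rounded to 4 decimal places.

2.4313

f'(t) = e^(t)
t_0 = 2.950000: f = 7.805954, f' = 19.105954 → t_1 = 2.950000 - (7.805954)/(19.105954) = 2.541439
t_1 = 2.541439: f = 1.397926, f' = 12.697926 → t_2 = 2.541439 - (1.397926)/(12.697926) = 2.431348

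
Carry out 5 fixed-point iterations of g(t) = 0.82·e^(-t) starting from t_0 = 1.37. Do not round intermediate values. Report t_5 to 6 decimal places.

0.478794

t_1 = g(1.370000) = 0.208368
t_2 = g(0.208368) = 0.665765
t_3 = g(0.665765) = 0.421382
t_4 = g(0.421382) = 0.538034
t_5 = g(0.538034) = 0.478794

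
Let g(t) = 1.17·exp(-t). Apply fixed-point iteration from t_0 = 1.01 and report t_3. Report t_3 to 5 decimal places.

0.54496

t_1 = g(1.010000) = 0.426136
t_2 = g(0.426136) = 0.764042
t_3 = g(0.764042) = 0.544962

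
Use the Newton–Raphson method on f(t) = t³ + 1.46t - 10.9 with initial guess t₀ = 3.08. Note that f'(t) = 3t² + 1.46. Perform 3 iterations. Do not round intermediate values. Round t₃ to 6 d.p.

1.999157

Newton update: t ← t − f(t)/f'(t).
t_0 = 3.080000: f = 22.814912, f' = 29.919200 → t_1 = 3.080000 - (22.814912)/(29.919200) = 2.317449
t_1 = 2.317449: f = 4.929500, f' = 17.571711 → t_2 = 2.317449 - (4.929500)/(17.571711) = 2.036913
t_2 = 2.036913: f = 0.525075, f' = 13.907044 → t_3 = 2.036913 - (0.525075)/(13.907044) = 1.999157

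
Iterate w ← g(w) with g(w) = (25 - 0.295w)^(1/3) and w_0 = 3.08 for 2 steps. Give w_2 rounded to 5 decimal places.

2.89042

w_1 = g(3.080000) = 2.888156
w_2 = g(2.888156) = 2.890416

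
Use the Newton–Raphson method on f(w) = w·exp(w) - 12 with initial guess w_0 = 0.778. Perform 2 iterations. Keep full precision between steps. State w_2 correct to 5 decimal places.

2.75229

f'(w) = (w + 1)·exp(w)
w_0 = 0.778000: f = -10.306206, f' = 3.870908 → w_1 = 0.778000 - (-10.306206)/(3.870908) = 3.440477
w_1 = 3.440477: f = 95.349267, f' = 138.551118 → w_2 = 3.440477 - (95.349267)/(138.551118) = 2.752289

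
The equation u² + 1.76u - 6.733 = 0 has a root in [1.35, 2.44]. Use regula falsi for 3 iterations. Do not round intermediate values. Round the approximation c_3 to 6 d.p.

f(1.350000) = -2.534500, f(2.440000) = 3.515000
step 1: c = 1.806667, f(c) = -0.289222 < 0 → new bracket [1.806667, 2.440000]
step 2: c = 1.854817, f(c) = -0.028177 < 0 → new bracket [1.854817, 2.440000]
step 3: c = 1.859470, f(c) = -0.002702 < 0 → new bracket [1.859470, 2.440000]

1.859470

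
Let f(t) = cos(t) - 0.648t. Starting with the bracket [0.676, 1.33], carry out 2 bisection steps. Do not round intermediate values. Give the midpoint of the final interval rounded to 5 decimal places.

f(0.676000) = 0.342034, f(1.330000) = -0.623364 (opposite signs)
step 1: m = 1.003000, f(m) = -0.112169 < 0 → root in [0.676000, 1.003000]
step 2: m = 0.839500, f(m) = 0.123839 > 0 → root in [0.839500, 1.003000]
Midpoint of [0.839500, 1.003000] = 0.921250

0.92125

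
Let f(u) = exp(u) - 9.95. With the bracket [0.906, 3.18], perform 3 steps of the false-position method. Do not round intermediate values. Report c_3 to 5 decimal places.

2.20311

f(0.906000) = -7.475595, f(3.180000) = 14.096754
step 1: c = 1.694023, f(c) = -4.508674 < 0 → new bracket [1.694023, 3.180000]
step 2: c = 2.054121, f(c) = -2.150019 < 0 → new bracket [2.054121, 3.180000]
step 3: c = 2.203115, f(c) = -0.896833 < 0 → new bracket [2.203115, 3.180000]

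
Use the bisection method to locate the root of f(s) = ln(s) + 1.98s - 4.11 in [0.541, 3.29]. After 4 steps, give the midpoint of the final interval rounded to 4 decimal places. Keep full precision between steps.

1.8296

f(0.541000) = -3.653156, f(3.290000) = 3.595088 (opposite signs)
step 1: m = 1.915500, f(m) = 0.332669 > 0 → root in [0.541000, 1.915500]
step 2: m = 1.228250, f(m) = -1.472475 < 0 → root in [1.228250, 1.915500]
step 3: m = 1.571875, f(m) = -0.545418 < 0 → root in [1.571875, 1.915500]
step 4: m = 1.743688, f(m) = -0.101497 < 0 → root in [1.743688, 1.915500]
Midpoint of [1.743688, 1.915500] = 1.829594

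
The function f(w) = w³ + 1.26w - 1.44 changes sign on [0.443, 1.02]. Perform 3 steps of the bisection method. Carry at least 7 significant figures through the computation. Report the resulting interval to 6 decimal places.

f(0.443000) = -0.794882, f(1.020000) = 0.906408 (opposite signs)
step 1: m = 0.731500, f(m) = -0.126890 < 0 → root in [0.731500, 1.020000]
step 2: m = 0.875750, f(m) = 0.335091 > 0 → root in [0.731500, 0.875750]
step 3: m = 0.803625, f(m) = 0.091559 > 0 → root in [0.731500, 0.803625]

[0.731500, 0.803625]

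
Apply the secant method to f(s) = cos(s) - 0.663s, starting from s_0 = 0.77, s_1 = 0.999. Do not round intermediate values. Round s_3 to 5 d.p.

0.91712

Secant update: s_(k+1) = s_k − f(s_k)·(s_k − s_(k-1))/(f(s_k) − f(s_(k-1))).
f(s_0) = 0.207401, f(s_1) = -0.121193
s_2 = 0.999000 - (-0.121193)·(0.999000 - 0.770000)/(-0.121193 - (0.207401)) = 0.914539; f(s_2) = 0.003816
s_3 = 0.914539 - (0.003816)·(0.914539 - 0.999000)/(0.003816 - (-0.121193)) = 0.917118; f(s_3) = 0.000062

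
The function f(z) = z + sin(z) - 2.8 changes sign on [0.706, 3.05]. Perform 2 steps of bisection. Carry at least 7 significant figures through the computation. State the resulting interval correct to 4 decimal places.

f(0.706000) = -1.445205, f(3.050000) = 0.341465 (opposite signs)
step 1: m = 1.878000, f(m) = 0.031183 > 0 → root in [0.706000, 1.878000]
step 2: m = 1.292000, f(m) = -0.546613 < 0 → root in [1.292000, 1.878000]

[1.2920, 1.8780]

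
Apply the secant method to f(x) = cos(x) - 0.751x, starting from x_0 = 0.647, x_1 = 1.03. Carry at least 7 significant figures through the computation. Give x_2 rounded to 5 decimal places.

0.85638

f(x_0) = 0.311999, f(x_1) = -0.258711
x_2 = 1.030000 - (-0.258711)·(1.030000 - 0.647000)/(-0.258711 - (0.311999)) = 0.856380; f(x_2) = 0.012034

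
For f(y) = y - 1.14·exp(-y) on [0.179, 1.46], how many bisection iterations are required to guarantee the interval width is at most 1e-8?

27

Initial width b − a = 1.46 − 0.179 = 1.281000.
After n steps the width is (b−a)/2^n; need (b−a)/2^n ≤ 1e-8.
So n ≥ log₂(1.281000/1e-8) = log₂(128100000.0000) ≈ 26.9327.
Hence n = 27.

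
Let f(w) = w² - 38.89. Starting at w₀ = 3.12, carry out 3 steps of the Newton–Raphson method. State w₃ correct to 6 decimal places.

6.238074

f'(w) = 2w
w_0 = 3.120000: f = -29.155600, f' = 6.240000 → w_1 = 3.120000 - (-29.155600)/(6.240000) = 7.792372
w_1 = 7.792372: f = 21.831058, f' = 15.584744 → w_2 = 7.792372 - (21.831058)/(15.584744) = 6.391575
w_2 = 6.391575: f = 1.962232, f' = 12.783150 → w_3 = 6.391575 - (1.962232)/(12.783150) = 6.238074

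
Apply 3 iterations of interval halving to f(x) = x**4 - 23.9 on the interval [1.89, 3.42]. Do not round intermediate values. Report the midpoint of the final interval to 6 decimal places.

f(1.890000) = -11.140102, f(3.420000) = 112.905773 (opposite signs)
step 1: m = 2.655000, f(m) = 25.788753 > 0 → root in [1.890000, 2.655000]
step 2: m = 2.272500, f(m) = 2.769543 > 0 → root in [1.890000, 2.272500]
step 3: m = 2.081250, f(m) = -5.137228 < 0 → root in [2.081250, 2.272500]
Midpoint of [2.081250, 2.272500] = 2.176875

2.176875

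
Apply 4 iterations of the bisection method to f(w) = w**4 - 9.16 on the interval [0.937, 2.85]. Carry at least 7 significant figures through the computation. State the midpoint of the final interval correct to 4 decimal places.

1.7142

f(0.937000) = -8.389170, f(2.850000) = 56.815006 (opposite signs)
step 1: m = 1.893500, f(m) = 3.694679 > 0 → root in [0.937000, 1.893500]
step 2: m = 1.415250, f(m) = -5.148261 < 0 → root in [1.415250, 1.893500]
step 3: m = 1.654375, f(m) = -1.669068 < 0 → root in [1.654375, 1.893500]
step 4: m = 1.773937, f(m) = 0.742692 > 0 → root in [1.654375, 1.773937]
Midpoint of [1.654375, 1.773937] = 1.714156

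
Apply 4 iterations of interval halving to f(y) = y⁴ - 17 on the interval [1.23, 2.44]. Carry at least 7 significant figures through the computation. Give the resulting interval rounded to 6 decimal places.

[1.986250, 2.061875]

f(1.230000) = -14.711134, f(2.440000) = 18.445353 (opposite signs)
step 1: m = 1.835000, f(m) = -5.661796 < 0 → root in [1.835000, 2.440000]
step 2: m = 2.137500, f(m) = 3.874904 > 0 → root in [1.835000, 2.137500]
step 3: m = 1.986250, f(m) = -1.435483 < 0 → root in [1.986250, 2.137500]
step 4: m = 2.061875, f(m) = 1.073794 > 0 → root in [1.986250, 2.061875]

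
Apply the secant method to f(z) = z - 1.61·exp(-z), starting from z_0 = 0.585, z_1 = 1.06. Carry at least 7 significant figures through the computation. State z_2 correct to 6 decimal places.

f(z_0) = -0.311940, f(z_1) = 0.502206
z_2 = 1.060000 - (0.502206)·(1.060000 - 0.585000)/(0.502206 - (-0.311940)) = 0.766996; f(z_2) = 0.019303

0.766996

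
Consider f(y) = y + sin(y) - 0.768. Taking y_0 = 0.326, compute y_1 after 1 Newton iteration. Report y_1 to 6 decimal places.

0.388518

Newton update: y ← y − f(y)/f'(y).
f'(y) = 1 + cos(y)
y_0 = 0.326000: f = -0.121744, f' = 1.947331 → y_1 = 0.326000 - (-0.121744)/(1.947331) = 0.388518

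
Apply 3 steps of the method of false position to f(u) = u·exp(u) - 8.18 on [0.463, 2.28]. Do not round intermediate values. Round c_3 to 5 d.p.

f(0.463000) = -7.444370, f(2.280000) = 14.110831
step 1: c = 1.090525, f(c) = -4.934779 < 0 → new bracket [1.090525, 2.280000]
step 2: c = 1.398722, f(c) = -2.515151 < 0 → new bracket [1.398722, 2.280000]
step 3: c = 1.532040, f(c) = -1.090321 < 0 → new bracket [1.532040, 2.280000]

1.53204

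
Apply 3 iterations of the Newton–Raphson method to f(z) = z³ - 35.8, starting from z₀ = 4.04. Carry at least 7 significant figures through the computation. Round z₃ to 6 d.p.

3.295808

f'(z) = 3z²
z_0 = 4.040000: f = 30.139264, f' = 48.964800 → z_1 = 4.040000 - (30.139264)/(48.964800) = 3.424471
z_1 = 3.424471: f = 4.358770, f' = 35.181001 → z_2 = 3.424471 - (4.358770)/(35.181001) = 3.300575
z_2 = 3.300575: f = 0.155796, f' = 32.681391 → z_3 = 3.300575 - (0.155796)/(32.681391) = 3.295808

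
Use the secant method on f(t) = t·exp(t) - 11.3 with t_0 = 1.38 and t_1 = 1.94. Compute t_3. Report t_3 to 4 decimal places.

Secant update: t_(k+1) = t_k − f(t_k)·(t_k − t_(k-1))/(f(t_k) − f(t_(k-1))).
f(t_0) = -5.814636, f(t_1) = 2.199977
t_2 = 1.940000 - (2.199977)·(1.940000 - 1.380000)/(2.199977 - (-5.814636)) = 1.786282; f(t_2) = -0.640847
t_3 = 1.786282 - (-0.640847)·(1.786282 - 1.940000)/(-0.640847 - (2.199977)) = 1.820959; f(t_3) = -0.050520

1.8210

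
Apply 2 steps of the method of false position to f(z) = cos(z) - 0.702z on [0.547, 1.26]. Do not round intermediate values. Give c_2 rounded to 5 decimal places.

f(0.547000) = 0.470095, f(1.260000) = -0.578703
step 1: c = 0.866583, f(c) = 0.039094 > 0 → new bracket [0.866583, 1.260000]
step 2: c = 0.891478, f(c) = 0.002446 > 0 → new bracket [0.891478, 1.260000]

0.89148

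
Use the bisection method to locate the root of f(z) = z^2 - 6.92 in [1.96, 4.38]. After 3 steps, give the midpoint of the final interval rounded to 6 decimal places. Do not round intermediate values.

f(1.960000) = -3.078400, f(4.380000) = 12.264400 (opposite signs)
step 1: m = 3.170000, f(m) = 3.128900 > 0 → root in [1.960000, 3.170000]
step 2: m = 2.565000, f(m) = -0.340775 < 0 → root in [2.565000, 3.170000]
step 3: m = 2.867500, f(m) = 1.302556 > 0 → root in [2.565000, 2.867500]
Midpoint of [2.565000, 2.867500] = 2.716250

2.716250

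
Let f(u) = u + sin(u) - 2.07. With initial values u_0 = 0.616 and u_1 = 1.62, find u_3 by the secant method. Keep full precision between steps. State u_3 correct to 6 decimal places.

f(u_0) = -0.876225, f(u_1) = 0.548790
u_2 = 1.620000 - (0.548790)·(1.620000 - 0.616000)/(0.548790 - (-0.876225)) = 1.233348; f(u_2) = 0.106950
u_3 = 1.233348 - (0.106950)·(1.233348 - 1.620000)/(0.106950 - (0.548790)) = 1.139756; f(u_3) = -0.021712

1.139756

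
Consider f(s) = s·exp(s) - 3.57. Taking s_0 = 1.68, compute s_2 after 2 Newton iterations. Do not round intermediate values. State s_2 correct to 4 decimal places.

Newton update: s ← s − f(s)/f'(s).
f'(s) = (s + 1)·exp(s)
s_0 = 1.680000: f = 5.444134, f' = 14.379690 → s_1 = 1.680000 - (5.444134)/(14.379690) = 1.301401
s_1 = 1.301401: f = 1.211922, f' = 8.456364 → s_2 = 1.301401 - (1.211922)/(8.456364) = 1.158086

1.1581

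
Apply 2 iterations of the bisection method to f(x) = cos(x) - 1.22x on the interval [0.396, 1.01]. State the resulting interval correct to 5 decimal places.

[0.54950, 0.70300]

f(0.396000) = 0.439491, f(1.010000) = -0.700339 (opposite signs)
step 1: m = 0.703000, f(m) = -0.094754 < 0 → root in [0.396000, 0.703000]
step 2: m = 0.549500, f(m) = 0.182396 > 0 → root in [0.549500, 0.703000]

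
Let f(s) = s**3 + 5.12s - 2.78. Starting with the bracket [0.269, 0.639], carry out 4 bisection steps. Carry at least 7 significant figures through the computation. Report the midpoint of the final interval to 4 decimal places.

0.5118

f(0.269000) = -1.383255, f(0.639000) = 0.752597 (opposite signs)
step 1: m = 0.454000, f(m) = -0.361943 < 0 → root in [0.454000, 0.639000]
step 2: m = 0.546500, f(m) = 0.181299 > 0 → root in [0.454000, 0.546500]
step 3: m = 0.500250, f(m) = -0.093532 < 0 → root in [0.500250, 0.546500]
step 4: m = 0.523375, f(m) = 0.043044 > 0 → root in [0.500250, 0.523375]
Midpoint of [0.500250, 0.523375] = 0.511813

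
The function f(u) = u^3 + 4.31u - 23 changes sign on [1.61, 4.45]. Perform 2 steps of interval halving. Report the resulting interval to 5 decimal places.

f(1.610000) = -11.887619, f(4.450000) = 84.300625 (opposite signs)
step 1: m = 3.030000, f(m) = 17.877427 > 0 → root in [1.610000, 3.030000]
step 2: m = 2.320000, f(m) = -0.513632 < 0 → root in [2.320000, 3.030000]

[2.32000, 3.03000]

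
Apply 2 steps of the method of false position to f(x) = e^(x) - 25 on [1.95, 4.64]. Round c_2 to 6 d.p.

2.769953

f(1.950000) = -17.971312, f(4.640000) = 78.544348
step 1: c = 2.450881, f(c) = -13.401443 < 0 → new bracket [2.450881, 4.640000]
step 2: c = 2.769953, f(c) = -9.042116 < 0 → new bracket [2.769953, 4.640000]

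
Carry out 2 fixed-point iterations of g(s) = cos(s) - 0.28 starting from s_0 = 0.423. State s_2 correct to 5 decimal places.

0.52693

s_1 = g(0.423000) = 0.631862
s_2 = g(0.631862) = 0.526929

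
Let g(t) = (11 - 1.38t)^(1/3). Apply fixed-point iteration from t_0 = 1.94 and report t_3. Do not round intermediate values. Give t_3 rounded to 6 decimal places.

t_1 = g(1.940000) = 2.026546
t_2 = g(2.026546) = 2.016806
t_3 = g(2.016806) = 2.017907

2.017907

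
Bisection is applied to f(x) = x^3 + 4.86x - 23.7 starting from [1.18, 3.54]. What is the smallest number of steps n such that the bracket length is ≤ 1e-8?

Initial width b − a = 3.54 − 1.18 = 2.360000.
After n steps the width is (b−a)/2^n; need (b−a)/2^n ≤ 1e-8.
So n ≥ log₂(2.360000/1e-8) = log₂(236000000.0000) ≈ 27.8142.
Hence n = 28.

28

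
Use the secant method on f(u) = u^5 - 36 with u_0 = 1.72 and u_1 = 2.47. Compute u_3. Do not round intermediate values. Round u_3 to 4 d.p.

Secant update: u_(k+1) = u_k − f(u_k)·(u_k − u_(k-1))/(f(u_k) − f(u_(k-1))).
f(u_0) = -20.946335, f(u_1) = 55.935823
u_2 = 2.470000 - (55.935823)·(2.470000 - 1.720000)/(55.935823 - (-20.946335)) = 1.924335; f(u_2) = -9.612155
u_3 = 1.924335 - (-9.612155)·(1.924335 - 2.470000)/(-9.612155 - (55.935823)) = 2.004353; f(u_3) = -3.650210

2.0044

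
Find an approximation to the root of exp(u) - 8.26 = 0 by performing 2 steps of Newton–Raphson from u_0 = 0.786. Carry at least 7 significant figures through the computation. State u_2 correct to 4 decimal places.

2.7871

Newton update: u ← u − f(u)/f'(u).
f'(u) = exp(u)
u_0 = 0.786000: f = -6.065400, f' = 2.194600 → u_1 = 0.786000 - (-6.065400)/(2.194600) = 3.549783
u_1 = 3.549783: f = 26.545766, f' = 34.805766 → u_2 = 3.549783 - (26.545766)/(34.805766) = 2.787100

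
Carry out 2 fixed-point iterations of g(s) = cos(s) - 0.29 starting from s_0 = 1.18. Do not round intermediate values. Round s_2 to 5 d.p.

0.70587

s_1 = g(1.180000) = 0.090925
s_2 = g(0.090925) = 0.705869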